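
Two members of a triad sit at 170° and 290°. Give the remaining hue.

A triad spaces three hues 120° apart.
The full set is {50°, 170°, 290°}.

50°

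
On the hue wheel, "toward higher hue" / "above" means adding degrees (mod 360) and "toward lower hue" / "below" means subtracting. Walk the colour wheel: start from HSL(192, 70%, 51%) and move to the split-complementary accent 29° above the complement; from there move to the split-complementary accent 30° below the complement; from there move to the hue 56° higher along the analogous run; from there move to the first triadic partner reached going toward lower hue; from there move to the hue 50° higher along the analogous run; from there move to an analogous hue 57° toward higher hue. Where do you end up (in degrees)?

234°

+209° (split-comp 29° ↑): 192 + 209 = 401 → 401 − 360 = 41°
+150° (split-comp 30° ↓): 41 + 150 = 191°
+56° (analog 56° ↑): 191 + 56 = 247°
−120° (triadic ↓): 247 − 120 = 127°
+50° (analog 50° ↑): 127 + 50 = 177°
+57° (analog 57° ↑): 177 + 57 = 234°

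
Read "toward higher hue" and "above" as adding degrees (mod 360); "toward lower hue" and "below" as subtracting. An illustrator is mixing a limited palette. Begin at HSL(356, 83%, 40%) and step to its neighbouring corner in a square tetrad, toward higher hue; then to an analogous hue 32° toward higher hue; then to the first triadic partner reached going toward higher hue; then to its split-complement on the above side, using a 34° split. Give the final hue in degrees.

square ↑ +90°: 356 + 90 = 446 → 446 − 360 = 86°
analog 32° ↑ +32°: 86 + 32 = 118°
triadic ↑ +120°: 118 + 120 = 238°
split-comp 34° ↑ +214°: 238 + 214 = 452 → 452 − 360 = 92°

92°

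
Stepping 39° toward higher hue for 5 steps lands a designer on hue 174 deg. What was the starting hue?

5 steps of 39° (toward higher hue) give a net shift of +195°.
Start = end − shift: 174 − 195 = -21 → -21 + 360 = 339°

339°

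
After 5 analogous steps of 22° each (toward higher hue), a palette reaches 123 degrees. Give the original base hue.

13°

5 steps of 22° (toward higher hue) give a net shift of +110°.
Start = end − shift: 123 − 110 = 13°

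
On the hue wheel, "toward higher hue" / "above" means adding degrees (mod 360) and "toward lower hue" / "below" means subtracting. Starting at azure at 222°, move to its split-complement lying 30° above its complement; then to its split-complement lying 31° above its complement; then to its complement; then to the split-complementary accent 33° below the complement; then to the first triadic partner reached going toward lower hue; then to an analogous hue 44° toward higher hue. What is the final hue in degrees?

+210° (split-comp 30° ↑): 222 + 210 = 432 → 432 − 360 = 72°
+211° (split-comp 31° ↑): 72 + 211 = 283°
+180° (complement): 283 + 180 = 463 → 463 − 360 = 103°
+147° (split-comp 33° ↓): 103 + 147 = 250°
−120° (triadic ↓): 250 − 120 = 130°
+44° (analog 44° ↑): 130 + 44 = 174°

174°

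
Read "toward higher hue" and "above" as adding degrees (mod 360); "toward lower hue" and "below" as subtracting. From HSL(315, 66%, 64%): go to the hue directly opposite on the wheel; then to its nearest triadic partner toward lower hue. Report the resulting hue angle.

complement +180°: 315 + 180 = 495 → 495 − 360 = 135°
triadic ↓ −120°: 135 − 120 = 15°

15°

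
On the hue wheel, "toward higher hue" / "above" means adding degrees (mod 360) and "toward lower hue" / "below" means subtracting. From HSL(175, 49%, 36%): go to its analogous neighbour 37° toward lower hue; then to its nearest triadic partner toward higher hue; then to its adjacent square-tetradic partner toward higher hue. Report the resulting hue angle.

analog 37° ↓ −37°: 175 − 37 = 138°
triadic ↑ +120°: 138 + 120 = 258°
square ↑ +90°: 258 + 90 = 348°

348°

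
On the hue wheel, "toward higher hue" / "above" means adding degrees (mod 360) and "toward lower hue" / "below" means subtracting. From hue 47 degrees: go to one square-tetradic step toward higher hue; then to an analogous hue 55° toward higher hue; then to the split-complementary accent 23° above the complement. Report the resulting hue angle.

47 + 90 = 137°   (square ↑)
137 + 55 = 192°   (analog 55° ↑)
192 + 203 = 395 → 395 − 360 = 35°   (split-comp 23° ↑)

35°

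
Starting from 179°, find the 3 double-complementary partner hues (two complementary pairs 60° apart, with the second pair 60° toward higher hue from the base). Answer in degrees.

239°, 359° and 59°

A rectangular tetradic uses two complementary pairs 60° apart: offsets 0°, 60°, 180°, 240°.
179 + 60 = 239°
179 + 180 = 359°
179 + 240 = 419 → 419 − 360 = 59°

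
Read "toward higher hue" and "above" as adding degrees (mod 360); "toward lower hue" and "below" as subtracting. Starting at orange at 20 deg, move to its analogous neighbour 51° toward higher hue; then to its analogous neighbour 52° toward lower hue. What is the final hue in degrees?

19°

+51° (analog 51° ↑): 20 + 51 = 71°
−52° (analog 52° ↓): 71 − 52 = 19°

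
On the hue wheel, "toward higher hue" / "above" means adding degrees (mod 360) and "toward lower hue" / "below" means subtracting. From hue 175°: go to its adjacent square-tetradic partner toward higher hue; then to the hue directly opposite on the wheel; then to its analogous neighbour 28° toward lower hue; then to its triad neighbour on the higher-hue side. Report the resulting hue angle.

square ↑ +90°: 175 + 90 = 265°
complement +180°: 265 + 180 = 445 → 445 − 360 = 85°
analog 28° ↓ −28°: 85 − 28 = 57°
triadic ↑ +120°: 57 + 120 = 177°

177°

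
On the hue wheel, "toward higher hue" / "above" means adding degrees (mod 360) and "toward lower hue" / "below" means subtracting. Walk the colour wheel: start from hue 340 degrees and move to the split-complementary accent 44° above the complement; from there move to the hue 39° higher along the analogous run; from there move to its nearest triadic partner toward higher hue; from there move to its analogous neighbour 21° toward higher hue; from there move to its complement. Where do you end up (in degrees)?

+224° (split-comp 44° ↑): 340 + 224 = 564 → 564 − 360 = 204°
+39° (analog 39° ↑): 204 + 39 = 243°
+120° (triadic ↑): 243 + 120 = 363 → 363 − 360 = 3°
+21° (analog 21° ↑): 3 + 21 = 24°
+180° (complement): 24 + 180 = 204°

204°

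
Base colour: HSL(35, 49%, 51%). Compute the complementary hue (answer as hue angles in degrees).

215°

The complement sits 180° across the wheel.
35 + 180 = 215°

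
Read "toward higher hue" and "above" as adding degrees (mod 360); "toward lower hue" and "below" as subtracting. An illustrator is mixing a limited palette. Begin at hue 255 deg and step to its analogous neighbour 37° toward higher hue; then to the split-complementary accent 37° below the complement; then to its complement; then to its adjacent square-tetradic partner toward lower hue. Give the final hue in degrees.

255 + 37 = 292°   (analog 37° ↑)
292 + 143 = 435 → 435 − 360 = 75°   (split-comp 37° ↓)
75 + 180 = 255°   (complement)
255 − 90 = 165°   (square ↓)

165°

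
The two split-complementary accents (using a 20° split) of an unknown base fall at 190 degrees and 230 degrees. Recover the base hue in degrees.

The accents sit 20° either side of the complement, so the complement is their short-arc midpoint on the wheel.
Short-arc midpoint of 190° and 230°: 210°.
Base is 180° from the complement: 210 − 180 = 30°

30°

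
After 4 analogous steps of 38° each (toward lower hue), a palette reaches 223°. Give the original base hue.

4 steps of 38° (toward lower hue) give a net shift of −152°.
Start = end − shift: 223 + 152 = 375 → 375 − 360 = 15°

15°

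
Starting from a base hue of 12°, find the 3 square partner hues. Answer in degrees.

12 + 90 = 102°
12 + 180 = 192°
12 + 270 = 282°

102°, 192°, and 282°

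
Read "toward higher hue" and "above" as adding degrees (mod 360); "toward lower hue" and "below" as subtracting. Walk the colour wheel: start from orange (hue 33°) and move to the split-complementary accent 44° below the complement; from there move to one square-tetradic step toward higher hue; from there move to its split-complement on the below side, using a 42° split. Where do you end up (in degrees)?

33 + 136 = 169°   (split-comp 44° ↓)
169 + 90 = 259°   (square ↑)
259 + 138 = 397 → 397 − 360 = 37°   (split-comp 42° ↓)

37°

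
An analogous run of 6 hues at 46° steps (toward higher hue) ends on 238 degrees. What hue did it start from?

5 steps of 46° (toward higher hue) give a net shift of +230°.
Start = end − shift: 238 − 230 = 8°

8°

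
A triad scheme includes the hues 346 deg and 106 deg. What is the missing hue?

A triad places three hues 120° apart.
The full set through 106° is {106°, 226°, 346°}.
Given {106°, 346°}, the missing hue is 226°.

226°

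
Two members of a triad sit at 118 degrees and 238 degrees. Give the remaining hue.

358°

A triad spaces three hues 120° apart.
The full set is {118°, 238°, 358°}.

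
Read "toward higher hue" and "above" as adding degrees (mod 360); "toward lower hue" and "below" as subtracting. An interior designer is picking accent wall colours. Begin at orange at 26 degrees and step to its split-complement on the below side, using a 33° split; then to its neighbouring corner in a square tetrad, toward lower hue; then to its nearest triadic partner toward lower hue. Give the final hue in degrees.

26 + 147 = 173°   (split-comp 33° ↓)
173 − 90 = 83°   (square ↓)
83 − 120 = -37 → -37 + 360 = 323°   (triadic ↓)

323°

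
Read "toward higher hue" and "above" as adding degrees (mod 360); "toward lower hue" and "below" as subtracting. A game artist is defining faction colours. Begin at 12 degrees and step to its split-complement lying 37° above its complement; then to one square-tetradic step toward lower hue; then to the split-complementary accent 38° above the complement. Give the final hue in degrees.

split-comp 37° ↑ +217°: 12 + 217 = 229°
square ↓ −90°: 229 − 90 = 139°
split-comp 38° ↑ +218°: 139 + 218 = 357°

357°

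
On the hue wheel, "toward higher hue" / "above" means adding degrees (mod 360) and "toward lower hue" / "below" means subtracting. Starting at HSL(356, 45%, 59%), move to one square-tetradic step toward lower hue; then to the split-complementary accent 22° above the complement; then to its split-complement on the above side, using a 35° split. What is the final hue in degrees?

323°

356 − 90 = 266°   (square ↓)
266 + 202 = 468 → 468 − 360 = 108°   (split-comp 22° ↑)
108 + 215 = 323°   (split-comp 35° ↑)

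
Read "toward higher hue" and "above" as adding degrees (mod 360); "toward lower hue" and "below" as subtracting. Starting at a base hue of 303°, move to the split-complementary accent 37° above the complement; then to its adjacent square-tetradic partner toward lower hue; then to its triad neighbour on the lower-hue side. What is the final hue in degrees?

+217° (split-comp 37° ↑): 303 + 217 = 520 → 520 − 360 = 160°
−90° (square ↓): 160 − 90 = 70°
−120° (triadic ↓): 70 − 120 = -50 → -50 + 360 = 310°

310°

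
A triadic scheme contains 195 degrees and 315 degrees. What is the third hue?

75°

A triad spaces three hues 120° apart.
The full set is {75°, 195°, 315°}.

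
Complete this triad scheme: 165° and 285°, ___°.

45°

A triad places three hues 120° apart.
The full set through 165° is {45°, 165°, 285°}.
Given {165°, 285°}, the missing hue is 45°.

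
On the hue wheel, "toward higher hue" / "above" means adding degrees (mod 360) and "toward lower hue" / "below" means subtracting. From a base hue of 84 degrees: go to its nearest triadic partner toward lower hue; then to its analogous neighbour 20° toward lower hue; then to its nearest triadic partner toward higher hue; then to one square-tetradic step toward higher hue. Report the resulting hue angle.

triadic ↓ −120°: 84 − 120 = -36 → -36 + 360 = 324°
analog 20° ↓ −20°: 324 − 20 = 304°
triadic ↑ +120°: 304 + 120 = 424 → 424 − 360 = 64°
square ↑ +90°: 64 + 90 = 154°

154°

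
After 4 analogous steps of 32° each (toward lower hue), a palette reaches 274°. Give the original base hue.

42°

4 steps of 32° (toward lower hue) give a net shift of −128°.
Start = end − shift: 274 + 128 = 402 → 402 − 360 = 42°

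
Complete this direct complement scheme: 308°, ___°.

The complement sits 180° across the wheel.
The full set through 308° is {128°, 308°}.
Given {308°}, the missing hue is 128°.

128°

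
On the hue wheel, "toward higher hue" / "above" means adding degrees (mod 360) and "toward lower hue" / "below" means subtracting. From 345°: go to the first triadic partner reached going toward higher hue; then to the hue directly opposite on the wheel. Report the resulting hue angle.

345 + 120 = 465 → 465 − 360 = 105°   (triadic ↑)
105 + 180 = 285°   (complement)

285°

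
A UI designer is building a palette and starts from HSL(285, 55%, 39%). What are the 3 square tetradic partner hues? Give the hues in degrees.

15°, 105° and 195°

A square tetradic scheme places four hues every 90°.
285 + 90 = 375 → 375 − 360 = 15°
285 + 180 = 465 → 465 − 360 = 105°
285 + 270 = 555 → 555 − 360 = 195°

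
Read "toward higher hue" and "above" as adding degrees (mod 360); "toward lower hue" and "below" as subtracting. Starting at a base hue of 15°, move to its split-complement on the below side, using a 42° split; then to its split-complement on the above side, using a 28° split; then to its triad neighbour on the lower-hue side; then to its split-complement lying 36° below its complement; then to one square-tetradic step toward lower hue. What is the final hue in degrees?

+138° (split-comp 42° ↓): 15 + 138 = 153°
+208° (split-comp 28° ↑): 153 + 208 = 361 → 361 − 360 = 1°
−120° (triadic ↓): 1 − 120 = -119 → -119 + 360 = 241°
+144° (split-comp 36° ↓): 241 + 144 = 385 → 385 − 360 = 25°
−90° (square ↓): 25 − 90 = -65 → -65 + 360 = 295°

295°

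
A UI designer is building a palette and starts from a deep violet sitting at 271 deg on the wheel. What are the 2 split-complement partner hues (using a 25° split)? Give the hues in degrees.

Split-complementary hues sit 25° either side of the complement.
Complement of 271 deg: 271 + 180 = 451 → 451 − 360 = 91°
91 − 25 = 66°
91 + 25 = 116°

66° and 116°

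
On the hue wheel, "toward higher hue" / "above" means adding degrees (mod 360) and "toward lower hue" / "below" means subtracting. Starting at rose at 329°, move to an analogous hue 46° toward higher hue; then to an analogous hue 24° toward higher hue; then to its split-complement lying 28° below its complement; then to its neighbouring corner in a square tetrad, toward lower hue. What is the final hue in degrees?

+46° (analog 46° ↑): 329 + 46 = 375 → 375 − 360 = 15°
+24° (analog 24° ↑): 15 + 24 = 39°
+152° (split-comp 28° ↓): 39 + 152 = 191°
−90° (square ↓): 191 − 90 = 101°

101°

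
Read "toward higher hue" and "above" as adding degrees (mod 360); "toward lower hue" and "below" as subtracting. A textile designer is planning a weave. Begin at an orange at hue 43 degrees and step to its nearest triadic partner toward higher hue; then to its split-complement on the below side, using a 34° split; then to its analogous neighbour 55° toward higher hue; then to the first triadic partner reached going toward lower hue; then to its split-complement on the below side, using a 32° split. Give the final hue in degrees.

+120° (triadic ↑): 43 + 120 = 163°
+146° (split-comp 34° ↓): 163 + 146 = 309°
+55° (analog 55° ↑): 309 + 55 = 364 → 364 − 360 = 4°
−120° (triadic ↓): 4 − 120 = -116 → -116 + 360 = 244°
+148° (split-comp 32° ↓): 244 + 148 = 392 → 392 − 360 = 32°

32°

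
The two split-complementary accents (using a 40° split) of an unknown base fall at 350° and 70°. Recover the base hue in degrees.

210°

The accents sit 40° either side of the complement, so the complement is their short-arc midpoint on the wheel.
Short-arc midpoint of 350° and 70°: 30°.
Base is 180° from the complement: 30 − 180 = -150 → -150 + 360 = 210°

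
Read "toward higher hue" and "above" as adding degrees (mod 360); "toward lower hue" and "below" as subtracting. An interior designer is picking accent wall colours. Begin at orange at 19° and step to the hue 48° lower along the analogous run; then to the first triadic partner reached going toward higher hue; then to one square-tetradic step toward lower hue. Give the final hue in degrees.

19 − 48 = -29 → -29 + 360 = 331°   (analog 48° ↓)
331 + 120 = 451 → 451 − 360 = 91°   (triadic ↑)
91 − 90 = 1°   (square ↓)

1°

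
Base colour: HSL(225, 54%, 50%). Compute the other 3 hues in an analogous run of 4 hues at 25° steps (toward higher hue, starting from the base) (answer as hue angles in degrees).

250°, 275°, 300°

Analogous hues sit every 25° along the wheel.
225 + 25 = 250°
225 + 50 = 275°
225 + 75 = 300°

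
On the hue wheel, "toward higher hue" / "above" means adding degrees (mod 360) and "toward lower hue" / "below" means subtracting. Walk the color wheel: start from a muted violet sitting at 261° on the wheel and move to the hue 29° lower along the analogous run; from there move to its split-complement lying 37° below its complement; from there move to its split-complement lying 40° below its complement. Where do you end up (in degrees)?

155°

analog 29° ↓ −29°: 261 − 29 = 232°
split-comp 37° ↓ +143°: 232 + 143 = 375 → 375 − 360 = 15°
split-comp 40° ↓ +140°: 15 + 140 = 155°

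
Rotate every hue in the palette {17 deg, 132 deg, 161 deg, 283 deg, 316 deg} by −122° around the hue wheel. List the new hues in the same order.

255°, 10°, 39°, 161°, 194°

17 − 122 = -105 → -105 + 360 = 255°
132 − 122 = 10°
161 − 122 = 39°
283 − 122 = 161°
316 − 122 = 194°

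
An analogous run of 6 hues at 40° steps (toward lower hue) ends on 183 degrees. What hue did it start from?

23°

5 steps of 40° (toward lower hue) give a net shift of −200°.
Start = end − shift: 183 + 200 = 383 → 383 − 360 = 23°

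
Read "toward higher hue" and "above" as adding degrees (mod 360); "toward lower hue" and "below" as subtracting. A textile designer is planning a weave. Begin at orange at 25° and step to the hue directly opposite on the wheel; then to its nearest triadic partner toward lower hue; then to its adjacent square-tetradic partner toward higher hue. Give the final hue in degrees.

25 + 180 = 205°   (complement)
205 − 120 = 85°   (triadic ↓)
85 + 90 = 175°   (square ↑)

175°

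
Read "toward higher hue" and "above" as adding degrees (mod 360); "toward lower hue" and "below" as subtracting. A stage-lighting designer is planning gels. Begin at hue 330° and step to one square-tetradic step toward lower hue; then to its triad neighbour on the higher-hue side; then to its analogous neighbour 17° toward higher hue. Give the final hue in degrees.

17°

−90° (square ↓): 330 − 90 = 240°
+120° (triadic ↑): 240 + 120 = 360 → 360 − 360 = 0°
+17° (analog 17° ↑): 0 + 17 = 17°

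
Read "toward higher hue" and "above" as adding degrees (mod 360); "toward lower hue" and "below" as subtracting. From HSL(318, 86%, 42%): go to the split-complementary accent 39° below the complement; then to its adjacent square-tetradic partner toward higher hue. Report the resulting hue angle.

189°

318 + 141 = 459 → 459 − 360 = 99°   (split-comp 39° ↓)
99 + 90 = 189°   (square ↑)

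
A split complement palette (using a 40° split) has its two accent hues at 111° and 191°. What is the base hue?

The accents sit 40° either side of the complement, so the complement is their short-arc midpoint on the wheel.
Short-arc midpoint of 111° and 191°: 151°.
Base is 180° from the complement: 151 − 180 = -29 → -29 + 360 = 331°

331°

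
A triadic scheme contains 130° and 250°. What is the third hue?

10°

A triad spaces three hues 120° apart.
The full set is {10°, 130°, 250°}.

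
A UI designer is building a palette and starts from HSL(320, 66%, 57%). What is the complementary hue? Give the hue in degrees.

The complement sits 180° across the wheel.
320 + 180 = 500 → 500 − 360 = 140°

140°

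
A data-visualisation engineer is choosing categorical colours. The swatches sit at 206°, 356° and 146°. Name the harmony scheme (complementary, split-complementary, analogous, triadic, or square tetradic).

split-complementary

Sort the hues: 146°, 206°, 356°.
Successive gaps around the wheel: 60°, 150°, 150°.
Two 150° gaps and one 60° gap — a base hue opposite a pair of accents 30° either side of its complement — is the split-complementary pattern.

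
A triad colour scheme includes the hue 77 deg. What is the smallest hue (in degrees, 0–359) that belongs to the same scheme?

A triad places three hues 120° apart.
The full set through 77° is {77°, 197°, 317°}.

77°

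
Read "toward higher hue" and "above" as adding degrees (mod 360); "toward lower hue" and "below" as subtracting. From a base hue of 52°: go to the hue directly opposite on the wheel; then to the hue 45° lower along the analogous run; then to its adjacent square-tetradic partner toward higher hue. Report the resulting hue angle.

277°

complement +180°: 52 + 180 = 232°
analog 45° ↓ −45°: 232 − 45 = 187°
square ↑ +90°: 187 + 90 = 277°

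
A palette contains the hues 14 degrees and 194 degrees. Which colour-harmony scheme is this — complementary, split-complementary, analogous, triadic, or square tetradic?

Sort the hues: 14°, 194°.
Successive gaps around the wheel: 180°, 180°.
Two hues 180° apart are complementary.

complementary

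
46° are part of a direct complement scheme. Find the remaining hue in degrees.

The complement sits 180° across the wheel.
The full set through 46° is {46°, 226°}.
Given {46°}, the missing hue is 226°.

226°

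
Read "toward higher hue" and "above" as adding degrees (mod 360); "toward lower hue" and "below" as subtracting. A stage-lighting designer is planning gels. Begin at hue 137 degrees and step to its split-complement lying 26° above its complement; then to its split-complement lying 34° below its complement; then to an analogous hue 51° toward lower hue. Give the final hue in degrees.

137 + 206 = 343°   (split-comp 26° ↑)
343 + 146 = 489 → 489 − 360 = 129°   (split-comp 34° ↓)
129 − 51 = 78°   (analog 51° ↓)

78°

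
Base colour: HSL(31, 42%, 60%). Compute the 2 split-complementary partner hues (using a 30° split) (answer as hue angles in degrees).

181° and 241°

Split-complementary hues sit 30° either side of the complement.
Complement of 31 degrees: 31 + 180 = 211°
211 − 30 = 181°
211 + 30 = 241°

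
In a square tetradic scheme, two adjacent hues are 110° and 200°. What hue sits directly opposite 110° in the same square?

A square tetradic scheme places four hues 90° apart; opposite corners are 180° apart.
110 + 180 = 290°

290°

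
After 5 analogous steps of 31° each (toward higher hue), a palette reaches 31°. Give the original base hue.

236°

5 steps of 31° (toward higher hue) give a net shift of +155°.
Start = end − shift: 31 − 155 = -124 → -124 + 360 = 236°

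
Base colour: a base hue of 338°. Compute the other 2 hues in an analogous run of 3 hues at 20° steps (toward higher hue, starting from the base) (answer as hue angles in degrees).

Analogous hues sit every 20° along the wheel.
338 + 20 = 358°
338 + 40 = 378 → 378 − 360 = 18°

358° and 18°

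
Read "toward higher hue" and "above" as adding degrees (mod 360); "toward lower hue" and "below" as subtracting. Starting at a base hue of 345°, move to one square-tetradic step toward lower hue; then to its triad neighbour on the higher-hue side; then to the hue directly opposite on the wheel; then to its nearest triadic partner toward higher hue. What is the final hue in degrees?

−90° (square ↓): 345 − 90 = 255°
+120° (triadic ↑): 255 + 120 = 375 → 375 − 360 = 15°
+180° (complement): 15 + 180 = 195°
+120° (triadic ↑): 195 + 120 = 315°

315°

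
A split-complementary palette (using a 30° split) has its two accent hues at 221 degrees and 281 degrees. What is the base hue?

The accents sit 30° either side of the complement, so the complement is their short-arc midpoint on the wheel.
Short-arc midpoint of 221° and 281°: 251°.
Base is 180° from the complement: 251 − 180 = 71°

71°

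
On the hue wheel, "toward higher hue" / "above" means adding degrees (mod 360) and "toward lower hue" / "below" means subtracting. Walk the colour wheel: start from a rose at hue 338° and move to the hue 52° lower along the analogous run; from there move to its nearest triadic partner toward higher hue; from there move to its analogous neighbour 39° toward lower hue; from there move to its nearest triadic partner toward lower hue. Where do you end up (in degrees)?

247°

analog 52° ↓ −52°: 338 − 52 = 286°
triadic ↑ +120°: 286 + 120 = 406 → 406 − 360 = 46°
analog 39° ↓ −39°: 46 − 39 = 7°
triadic ↓ −120°: 7 − 120 = -113 → -113 + 360 = 247°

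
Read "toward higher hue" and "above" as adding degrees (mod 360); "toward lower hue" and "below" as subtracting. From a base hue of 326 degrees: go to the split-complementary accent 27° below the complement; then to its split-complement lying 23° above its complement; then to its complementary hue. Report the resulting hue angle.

142°

326 + 153 = 479 → 479 − 360 = 119°   (split-comp 27° ↓)
119 + 203 = 322°   (split-comp 23° ↑)
322 + 180 = 502 → 502 − 360 = 142°   (complement)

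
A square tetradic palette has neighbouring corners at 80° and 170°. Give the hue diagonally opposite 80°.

A square tetradic scheme places four hues 90° apart; opposite corners are 180° apart.
80 + 180 = 260°

260°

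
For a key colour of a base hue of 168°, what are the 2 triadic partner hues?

A triad places three hues 120° apart.
168 + 120 = 288°
168 + 240 = 408 → 408 − 360 = 48°

288° and 48°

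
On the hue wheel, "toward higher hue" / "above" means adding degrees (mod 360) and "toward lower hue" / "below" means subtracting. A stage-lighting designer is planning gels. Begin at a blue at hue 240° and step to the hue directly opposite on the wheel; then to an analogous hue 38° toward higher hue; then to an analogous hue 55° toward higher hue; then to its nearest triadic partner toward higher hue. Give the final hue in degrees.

273°

240 + 180 = 420 → 420 − 360 = 60°   (complement)
60 + 38 = 98°   (analog 38° ↑)
98 + 55 = 153°   (analog 55° ↑)
153 + 120 = 273°   (triadic ↑)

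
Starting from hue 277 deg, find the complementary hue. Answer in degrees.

97°

277 + 180 = 457 → 457 − 360 = 97°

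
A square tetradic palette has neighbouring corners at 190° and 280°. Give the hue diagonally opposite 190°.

10°

A square tetradic scheme places four hues 90° apart; opposite corners are 180° apart.
190 + 180 = 370 → 370 − 360 = 10°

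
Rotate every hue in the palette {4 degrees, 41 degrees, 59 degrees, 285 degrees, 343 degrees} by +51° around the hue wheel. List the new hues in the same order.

4 + 51 = 55°
41 + 51 = 92°
59 + 51 = 110°
285 + 51 = 336°
343 + 51 = 394 → 394 − 360 = 34°

55°, 92°, 110°, 336°, 34°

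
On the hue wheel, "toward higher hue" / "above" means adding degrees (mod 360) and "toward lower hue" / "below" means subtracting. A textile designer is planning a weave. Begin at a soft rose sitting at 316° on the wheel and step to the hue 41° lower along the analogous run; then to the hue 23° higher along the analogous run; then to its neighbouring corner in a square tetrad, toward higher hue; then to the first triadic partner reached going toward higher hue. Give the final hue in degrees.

316 − 41 = 275°   (analog 41° ↓)
275 + 23 = 298°   (analog 23° ↑)
298 + 90 = 388 → 388 − 360 = 28°   (square ↑)
28 + 120 = 148°   (triadic ↑)

148°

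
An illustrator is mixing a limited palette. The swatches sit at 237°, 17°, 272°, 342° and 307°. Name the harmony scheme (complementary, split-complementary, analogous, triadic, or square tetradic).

Sort the hues: 17°, 237°, 272°, 307°, 342°.
Successive gaps around the wheel: 220°, 35°, 35°, 35°, 35°.
A run of hues at equal small steps (35°) with one large closing gap is an analogous group.

analogous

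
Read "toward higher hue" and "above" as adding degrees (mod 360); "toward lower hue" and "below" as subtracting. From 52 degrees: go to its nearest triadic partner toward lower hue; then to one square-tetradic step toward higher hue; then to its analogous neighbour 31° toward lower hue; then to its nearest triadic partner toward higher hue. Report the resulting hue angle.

111°

52 − 120 = -68 → -68 + 360 = 292°   (triadic ↓)
292 + 90 = 382 → 382 − 360 = 22°   (square ↑)
22 − 31 = -9 → -9 + 360 = 351°   (analog 31° ↓)
351 + 120 = 471 → 471 − 360 = 111°   (triadic ↑)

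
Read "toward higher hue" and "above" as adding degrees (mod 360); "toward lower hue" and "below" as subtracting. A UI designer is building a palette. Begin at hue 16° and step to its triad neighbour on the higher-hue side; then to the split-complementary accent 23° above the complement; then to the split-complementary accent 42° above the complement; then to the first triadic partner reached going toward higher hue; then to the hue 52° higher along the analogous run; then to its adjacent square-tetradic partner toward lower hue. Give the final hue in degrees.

283°

16 + 120 = 136°   (triadic ↑)
136 + 203 = 339°   (split-comp 23° ↑)
339 + 222 = 561 → 561 − 360 = 201°   (split-comp 42° ↑)
201 + 120 = 321°   (triadic ↑)
321 + 52 = 373 → 373 − 360 = 13°   (analog 52° ↑)
13 − 90 = -77 → -77 + 360 = 283°   (square ↓)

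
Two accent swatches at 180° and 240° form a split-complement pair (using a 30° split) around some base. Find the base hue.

30°

The accents sit 30° either side of the complement, so the complement is their short-arc midpoint on the wheel.
Short-arc midpoint of 180° and 240°: 210°.
Base is 180° from the complement: 210 − 180 = 30°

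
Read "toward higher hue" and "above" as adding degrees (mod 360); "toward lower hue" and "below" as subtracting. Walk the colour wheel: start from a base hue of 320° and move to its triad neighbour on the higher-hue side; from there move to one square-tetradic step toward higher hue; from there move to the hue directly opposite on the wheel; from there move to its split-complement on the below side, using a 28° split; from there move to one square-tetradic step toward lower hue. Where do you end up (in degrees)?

52°

triadic ↑ +120°: 320 + 120 = 440 → 440 − 360 = 80°
square ↑ +90°: 80 + 90 = 170°
complement +180°: 170 + 180 = 350°
split-comp 28° ↓ +152°: 350 + 152 = 502 → 502 − 360 = 142°
square ↓ −90°: 142 − 90 = 52°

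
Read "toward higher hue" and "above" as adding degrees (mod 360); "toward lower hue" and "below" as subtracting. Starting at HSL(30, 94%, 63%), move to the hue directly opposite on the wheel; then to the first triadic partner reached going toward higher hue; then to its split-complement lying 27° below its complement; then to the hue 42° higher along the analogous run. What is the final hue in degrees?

30 + 180 = 210°   (complement)
210 + 120 = 330°   (triadic ↑)
330 + 153 = 483 → 483 − 360 = 123°   (split-comp 27° ↓)
123 + 42 = 165°   (analog 42° ↑)

165°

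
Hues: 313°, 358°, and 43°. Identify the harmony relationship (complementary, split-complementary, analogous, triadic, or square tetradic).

Sort the hues: 43°, 313°, 358°.
Successive gaps around the wheel: 270°, 45°, 45°.
A run of hues at equal small steps (45°) with one large closing gap is an analogous group.

analogous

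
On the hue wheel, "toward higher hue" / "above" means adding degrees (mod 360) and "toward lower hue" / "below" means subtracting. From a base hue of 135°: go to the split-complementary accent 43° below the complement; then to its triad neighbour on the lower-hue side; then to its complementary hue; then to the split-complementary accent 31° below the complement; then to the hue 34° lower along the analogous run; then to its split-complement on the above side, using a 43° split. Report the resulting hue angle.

135 + 137 = 272°   (split-comp 43° ↓)
272 − 120 = 152°   (triadic ↓)
152 + 180 = 332°   (complement)
332 + 149 = 481 → 481 − 360 = 121°   (split-comp 31° ↓)
121 − 34 = 87°   (analog 34° ↓)
87 + 223 = 310°   (split-comp 43° ↑)

310°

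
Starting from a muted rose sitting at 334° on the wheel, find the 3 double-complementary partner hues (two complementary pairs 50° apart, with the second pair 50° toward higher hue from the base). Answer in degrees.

A rectangular tetradic uses two complementary pairs 50° apart: offsets 0°, 50°, 180°, 230°.
334 + 50 = 384 → 384 − 360 = 24°
334 + 180 = 514 → 514 − 360 = 154°
334 + 230 = 564 → 564 − 360 = 204°

24°, 154°, and 204°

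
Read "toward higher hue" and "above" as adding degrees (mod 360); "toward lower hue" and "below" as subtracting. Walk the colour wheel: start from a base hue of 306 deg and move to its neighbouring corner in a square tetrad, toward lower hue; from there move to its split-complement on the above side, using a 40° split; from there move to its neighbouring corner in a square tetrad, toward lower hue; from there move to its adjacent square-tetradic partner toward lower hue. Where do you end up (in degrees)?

256°

−90° (square ↓): 306 − 90 = 216°
+220° (split-comp 40° ↑): 216 + 220 = 436 → 436 − 360 = 76°
−90° (square ↓): 76 − 90 = -14 → -14 + 360 = 346°
−90° (square ↓): 346 − 90 = 256°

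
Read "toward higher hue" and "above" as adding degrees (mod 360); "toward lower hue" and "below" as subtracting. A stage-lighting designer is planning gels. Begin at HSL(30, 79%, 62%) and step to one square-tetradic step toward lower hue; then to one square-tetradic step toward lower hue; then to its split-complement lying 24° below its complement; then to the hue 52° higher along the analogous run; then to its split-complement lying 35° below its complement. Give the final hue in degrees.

square ↓ −90°: 30 − 90 = -60 → -60 + 360 = 300°
square ↓ −90°: 300 − 90 = 210°
split-comp 24° ↓ +156°: 210 + 156 = 366 → 366 − 360 = 6°
analog 52° ↑ +52°: 6 + 52 = 58°
split-comp 35° ↓ +145°: 58 + 145 = 203°

203°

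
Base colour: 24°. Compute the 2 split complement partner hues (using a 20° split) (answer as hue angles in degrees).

184° and 224°

Split-complementary hues sit 20° either side of the complement.
Complement of 24°: 24 + 180 = 204°
204 − 20 = 184°
204 + 20 = 224°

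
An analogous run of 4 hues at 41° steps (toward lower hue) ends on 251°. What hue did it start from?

3 steps of 41° (toward lower hue) give a net shift of −123°.
Start = end − shift: 251 + 123 = 374 → 374 − 360 = 14°

14°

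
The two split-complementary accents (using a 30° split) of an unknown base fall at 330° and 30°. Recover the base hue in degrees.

The accents sit 30° either side of the complement, so the complement is their short-arc midpoint on the wheel.
Short-arc midpoint of 330° and 30°: 0°.
Base is 180° from the complement: 0 − 180 = -180 → -180 + 360 = 180°

180°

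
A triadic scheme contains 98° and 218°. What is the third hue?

338°

A triad spaces three hues 120° apart.
The full set is {98°, 218°, 338°}.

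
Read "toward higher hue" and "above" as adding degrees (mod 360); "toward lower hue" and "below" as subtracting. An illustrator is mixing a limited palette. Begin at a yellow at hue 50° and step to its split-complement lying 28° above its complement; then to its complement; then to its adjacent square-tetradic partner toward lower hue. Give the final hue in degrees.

split-comp 28° ↑ +208°: 50 + 208 = 258°
complement +180°: 258 + 180 = 438 → 438 − 360 = 78°
square ↓ −90°: 78 − 90 = -12 → -12 + 360 = 348°

348°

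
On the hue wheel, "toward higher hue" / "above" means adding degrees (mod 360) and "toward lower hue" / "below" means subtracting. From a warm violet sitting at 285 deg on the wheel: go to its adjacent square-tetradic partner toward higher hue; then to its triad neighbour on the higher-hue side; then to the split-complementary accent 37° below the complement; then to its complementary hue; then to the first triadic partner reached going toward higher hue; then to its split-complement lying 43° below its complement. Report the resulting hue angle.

355°

285 + 90 = 375 → 375 − 360 = 15°   (square ↑)
15 + 120 = 135°   (triadic ↑)
135 + 143 = 278°   (split-comp 37° ↓)
278 + 180 = 458 → 458 − 360 = 98°   (complement)
98 + 120 = 218°   (triadic ↑)
218 + 137 = 355°   (split-comp 43° ↓)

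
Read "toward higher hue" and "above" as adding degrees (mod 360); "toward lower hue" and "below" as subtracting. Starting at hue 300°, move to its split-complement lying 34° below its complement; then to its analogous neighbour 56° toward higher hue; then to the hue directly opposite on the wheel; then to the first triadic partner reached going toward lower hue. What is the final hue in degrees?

300 + 146 = 446 → 446 − 360 = 86°   (split-comp 34° ↓)
86 + 56 = 142°   (analog 56° ↑)
142 + 180 = 322°   (complement)
322 − 120 = 202°   (triadic ↓)

202°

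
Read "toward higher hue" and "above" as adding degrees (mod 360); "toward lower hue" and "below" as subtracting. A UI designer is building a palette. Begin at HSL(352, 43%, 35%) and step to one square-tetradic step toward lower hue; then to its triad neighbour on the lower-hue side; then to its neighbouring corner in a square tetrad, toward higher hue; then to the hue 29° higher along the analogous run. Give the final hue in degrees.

261°

−90° (square ↓): 352 − 90 = 262°
−120° (triadic ↓): 262 − 120 = 142°
+90° (square ↑): 142 + 90 = 232°
+29° (analog 29° ↑): 232 + 29 = 261°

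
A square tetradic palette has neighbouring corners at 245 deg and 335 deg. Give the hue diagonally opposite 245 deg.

65°

A square tetradic scheme places four hues 90° apart; opposite corners are 180° apart.
245 + 180 = 425 → 425 − 360 = 65°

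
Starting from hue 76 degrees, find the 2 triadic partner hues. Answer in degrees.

A triad places three hues 120° apart.
76 + 120 = 196°
76 + 240 = 316°

196° and 316°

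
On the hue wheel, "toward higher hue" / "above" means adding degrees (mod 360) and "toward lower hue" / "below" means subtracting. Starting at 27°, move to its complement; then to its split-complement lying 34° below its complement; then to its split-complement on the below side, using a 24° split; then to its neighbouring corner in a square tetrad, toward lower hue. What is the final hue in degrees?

27 + 180 = 207°   (complement)
207 + 146 = 353°   (split-comp 34° ↓)
353 + 156 = 509 → 509 − 360 = 149°   (split-comp 24° ↓)
149 − 90 = 59°   (square ↓)

59°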